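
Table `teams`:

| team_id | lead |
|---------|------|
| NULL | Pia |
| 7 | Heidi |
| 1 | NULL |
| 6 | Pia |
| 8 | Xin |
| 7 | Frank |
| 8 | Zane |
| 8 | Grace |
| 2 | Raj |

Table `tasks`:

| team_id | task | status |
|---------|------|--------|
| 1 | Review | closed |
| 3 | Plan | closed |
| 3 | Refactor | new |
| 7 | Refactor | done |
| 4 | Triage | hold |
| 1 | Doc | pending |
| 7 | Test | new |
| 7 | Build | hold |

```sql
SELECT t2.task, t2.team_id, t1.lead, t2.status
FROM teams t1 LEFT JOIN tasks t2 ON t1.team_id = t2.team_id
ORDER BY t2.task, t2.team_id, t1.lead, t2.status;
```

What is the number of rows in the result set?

14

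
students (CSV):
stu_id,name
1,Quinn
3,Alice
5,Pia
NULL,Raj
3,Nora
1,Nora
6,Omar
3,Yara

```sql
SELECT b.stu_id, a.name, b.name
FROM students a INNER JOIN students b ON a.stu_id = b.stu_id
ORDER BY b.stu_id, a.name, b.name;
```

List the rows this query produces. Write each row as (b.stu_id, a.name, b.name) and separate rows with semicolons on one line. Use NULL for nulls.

(1, Nora, Nora); (1, Nora, Quinn); (1, Quinn, Nora); (1, Quinn, Quinn); (3, Alice, Alice); (3, Alice, Nora); (3, Alice, Yara); (3, Nora, Alice); (3, Nora, Nora); (3, Nora, Yara); (3, Yara, Alice); (3, Yara, Nora); (3, Yara, Yara); (5, Pia, Pia); (6, Omar, Omar)

INNER JOIN keeps only pairs where the ON condition holds.
Matching on a.stu_id = b.stu_id. A NULL in a compared column never satisfies the condition.
Matched pairs: 15.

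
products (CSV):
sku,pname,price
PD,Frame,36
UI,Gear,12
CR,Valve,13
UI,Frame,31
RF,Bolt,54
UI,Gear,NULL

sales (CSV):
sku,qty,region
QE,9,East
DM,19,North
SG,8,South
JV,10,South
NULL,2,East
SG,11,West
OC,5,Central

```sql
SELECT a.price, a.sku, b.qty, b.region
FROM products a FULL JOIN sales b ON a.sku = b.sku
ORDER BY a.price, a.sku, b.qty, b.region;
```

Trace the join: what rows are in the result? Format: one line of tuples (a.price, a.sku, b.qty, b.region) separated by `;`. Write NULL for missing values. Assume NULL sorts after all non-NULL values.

FULL OUTER JOIN keeps every row from both sides; unmatched rows get NULL for the other side's columns.
Matching on a.sku = b.sku. A NULL in a compared column never satisfies the condition.
- a (sku=PD) has no partner → padded with NULL.
- a (sku=UI) has no partner → padded with NULL.
- a (sku=CR) has no partner → padded with NULL.
- a (sku=UI) has no partner → padded with NULL.
- a (sku=RF) has no partner → padded with NULL.
- a (sku=UI) has no partner → padded with NULL.
- 7 b row(s) had no a match → kept, a columns NULL.

(12, UI, NULL, NULL); (13, CR, NULL, NULL); (31, UI, NULL, NULL); (36, PD, NULL, NULL); (54, RF, NULL, NULL); (NULL, UI, NULL, NULL); (NULL, NULL, 2, East); (NULL, NULL, 5, Central); (NULL, NULL, 8, South); (NULL, NULL, 9, East); (NULL, NULL, 10, South); (NULL, NULL, 11, West); (NULL, NULL, 19, North)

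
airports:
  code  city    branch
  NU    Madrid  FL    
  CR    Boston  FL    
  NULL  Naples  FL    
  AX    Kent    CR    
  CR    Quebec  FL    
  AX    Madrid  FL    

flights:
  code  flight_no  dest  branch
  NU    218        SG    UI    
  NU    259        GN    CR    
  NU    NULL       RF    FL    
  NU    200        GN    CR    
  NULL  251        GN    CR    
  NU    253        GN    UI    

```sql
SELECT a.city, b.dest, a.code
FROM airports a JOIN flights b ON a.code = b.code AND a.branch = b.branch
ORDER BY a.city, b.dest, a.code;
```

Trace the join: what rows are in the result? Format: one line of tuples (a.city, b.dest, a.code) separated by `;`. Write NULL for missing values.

INNER JOIN keeps only pairs where the ON condition holds.
Matching on a.code = b.code AND a.branch = b.branch. A NULL in a compared column never satisfies the condition.
- a row (code=NU, branch=FL): matches 1 b row(s) → 1 output row(s).
- a row (code=CR, branch=FL): no match → dropped.
- a row (code=NULL, branch=FL): no match → dropped.
- a row (code=AX, branch=CR): no match → dropped.
- a row (code=CR, branch=FL): no match → dropped.
- a row (code=AX, branch=FL): no match → dropped.
After projecting and ordering:
a.city | b.dest | a.code
Madrid | RF | NU

(Madrid, RF, NU)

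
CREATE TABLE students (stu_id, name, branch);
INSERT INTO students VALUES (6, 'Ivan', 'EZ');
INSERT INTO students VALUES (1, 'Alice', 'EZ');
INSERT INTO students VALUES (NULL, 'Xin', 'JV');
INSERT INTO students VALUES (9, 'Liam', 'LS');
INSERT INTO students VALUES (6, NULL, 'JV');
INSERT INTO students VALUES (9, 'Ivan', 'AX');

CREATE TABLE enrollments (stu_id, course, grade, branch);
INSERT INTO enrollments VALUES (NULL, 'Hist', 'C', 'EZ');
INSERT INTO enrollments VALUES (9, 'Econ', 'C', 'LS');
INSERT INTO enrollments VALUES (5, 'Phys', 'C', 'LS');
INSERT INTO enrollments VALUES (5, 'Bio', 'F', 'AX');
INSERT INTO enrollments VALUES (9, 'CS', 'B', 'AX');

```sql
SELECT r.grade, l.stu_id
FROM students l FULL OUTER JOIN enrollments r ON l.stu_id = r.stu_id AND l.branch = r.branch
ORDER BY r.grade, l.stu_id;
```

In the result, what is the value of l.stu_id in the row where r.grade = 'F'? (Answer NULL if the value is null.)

NULL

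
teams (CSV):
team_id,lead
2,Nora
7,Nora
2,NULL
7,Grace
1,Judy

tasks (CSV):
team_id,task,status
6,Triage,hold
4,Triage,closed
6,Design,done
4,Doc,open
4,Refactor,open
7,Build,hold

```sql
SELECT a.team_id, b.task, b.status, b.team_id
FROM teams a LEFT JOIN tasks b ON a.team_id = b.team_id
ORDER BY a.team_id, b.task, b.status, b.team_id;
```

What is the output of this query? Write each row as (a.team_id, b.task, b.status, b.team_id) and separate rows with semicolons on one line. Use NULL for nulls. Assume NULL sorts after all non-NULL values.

LEFT JOIN keeps every row from `teams`; unmatched rows get NULL for `tasks`'s columns.
Matching on a.team_id = b.team_id.
- a row (team_id=2): no match → kept, b columns NULL.
- a row (team_id=7): matches 1 b row(s) → 1 output row(s).
- a row (team_id=2): no match → kept, b columns NULL.
- a row (team_id=7): matches 1 b row(s) → 1 output row(s).
- a row (team_id=1): no match → kept, b columns NULL.
After projecting and ordering:
a.team_id | b.task | b.status | b.team_id
1 | NULL | NULL | NULL
2 | NULL | NULL | NULL
2 | NULL | NULL | NULL
7 | Build | hold | 7
7 | Build | hold | 7

(1, NULL, NULL, NULL); (2, NULL, NULL, NULL); (2, NULL, NULL, NULL); (7, Build, hold, 7); (7, Build, hold, 7)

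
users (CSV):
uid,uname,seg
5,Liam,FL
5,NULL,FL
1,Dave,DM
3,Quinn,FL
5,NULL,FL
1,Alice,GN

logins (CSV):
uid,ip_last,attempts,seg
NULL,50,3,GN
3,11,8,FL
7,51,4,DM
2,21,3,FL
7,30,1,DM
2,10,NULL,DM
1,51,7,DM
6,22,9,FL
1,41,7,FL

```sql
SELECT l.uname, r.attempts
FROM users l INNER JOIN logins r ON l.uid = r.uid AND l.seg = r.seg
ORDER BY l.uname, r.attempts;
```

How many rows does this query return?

INNER JOIN keeps only pairs where the ON condition holds.
Matching on l.uid = r.uid AND l.seg = r.seg. A NULL in a compared column never satisfies the condition.
- l[0] uid=5, seg=FL → no match; dropped.
- l[1] uid=5, seg=FL → no match; dropped.
- l[2] uid=1, seg=DM → 1 match(es) in r → 1 row(s).
- l[3] uid=3, seg=FL → 1 match(es) in r → 1 row(s).
- l[4] uid=5, seg=FL → no match; dropped.
- l[5] uid=1, seg=GN → no match; dropped.
Total: 2 rows.

2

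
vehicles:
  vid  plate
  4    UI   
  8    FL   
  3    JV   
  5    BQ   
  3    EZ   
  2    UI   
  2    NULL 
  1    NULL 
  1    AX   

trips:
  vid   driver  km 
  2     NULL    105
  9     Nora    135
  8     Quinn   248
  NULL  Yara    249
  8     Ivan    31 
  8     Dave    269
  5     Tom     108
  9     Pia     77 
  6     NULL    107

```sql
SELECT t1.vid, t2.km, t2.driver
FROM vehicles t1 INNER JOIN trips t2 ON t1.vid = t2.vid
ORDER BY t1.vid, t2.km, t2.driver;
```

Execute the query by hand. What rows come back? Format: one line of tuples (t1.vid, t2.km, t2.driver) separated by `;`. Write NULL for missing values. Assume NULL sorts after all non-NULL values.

INNER JOIN keeps only pairs where the ON condition holds.
Matching on t1.vid = t2.vid. A NULL in a compared column never satisfies the condition.
Matched pairs: 6.

(2, 105, NULL); (2, 105, NULL); (5, 108, Tom); (8, 31, Ivan); (8, 248, Quinn); (8, 269, Dave)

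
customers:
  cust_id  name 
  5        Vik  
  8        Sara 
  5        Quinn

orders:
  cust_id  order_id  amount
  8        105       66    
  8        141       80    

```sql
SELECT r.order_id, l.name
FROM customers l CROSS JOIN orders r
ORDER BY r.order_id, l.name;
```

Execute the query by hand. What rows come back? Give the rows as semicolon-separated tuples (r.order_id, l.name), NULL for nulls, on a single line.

(105, Quinn); (105, Sara); (105, Vik); (141, Quinn); (141, Sara); (141, Vik)

CROSS JOIN pairs every row of `customers` with every row of `orders`: 3 × 2 = 6 rows.
After projecting and ordering:
r.order_id | l.name
105 | Quinn
105 | Sara
105 | Vik
141 | Quinn
141 | Sara
141 | Vik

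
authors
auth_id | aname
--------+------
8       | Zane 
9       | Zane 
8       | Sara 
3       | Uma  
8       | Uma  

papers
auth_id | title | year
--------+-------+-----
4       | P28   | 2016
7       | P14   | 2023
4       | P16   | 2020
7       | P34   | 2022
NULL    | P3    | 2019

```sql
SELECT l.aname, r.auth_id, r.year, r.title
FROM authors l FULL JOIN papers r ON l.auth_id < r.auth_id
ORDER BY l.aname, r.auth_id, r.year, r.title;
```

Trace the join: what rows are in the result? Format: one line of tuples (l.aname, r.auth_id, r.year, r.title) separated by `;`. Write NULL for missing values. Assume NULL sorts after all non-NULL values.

FULL OUTER JOIN keeps every row from both sides; unmatched rows get NULL for the other side's columns.
Matching on l.auth_id < r.auth_id. A NULL in a compared column never satisfies the condition.
Matched pairs: 4; unmatched l rows kept: 4; unmatched r rows kept: 1.

(Sara, NULL, NULL, NULL); (Uma, 4, 2016, P28); (Uma, 4, 2020, P16); (Uma, 7, 2022, P34); (Uma, 7, 2023, P14); (Uma, NULL, NULL, NULL); (Zane, NULL, NULL, NULL); (Zane, NULL, NULL, NULL); (NULL, NULL, 2019, P3)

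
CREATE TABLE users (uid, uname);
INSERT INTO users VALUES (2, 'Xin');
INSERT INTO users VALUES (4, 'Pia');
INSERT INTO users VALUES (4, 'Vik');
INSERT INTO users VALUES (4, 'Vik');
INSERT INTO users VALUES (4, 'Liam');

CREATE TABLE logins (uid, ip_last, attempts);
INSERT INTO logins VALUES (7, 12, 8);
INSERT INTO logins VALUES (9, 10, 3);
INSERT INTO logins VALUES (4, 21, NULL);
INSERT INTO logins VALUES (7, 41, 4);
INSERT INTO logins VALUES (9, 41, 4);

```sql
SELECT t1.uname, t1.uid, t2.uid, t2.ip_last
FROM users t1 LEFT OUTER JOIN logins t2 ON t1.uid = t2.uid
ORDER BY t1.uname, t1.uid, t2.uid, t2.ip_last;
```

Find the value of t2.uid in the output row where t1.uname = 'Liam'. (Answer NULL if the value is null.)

4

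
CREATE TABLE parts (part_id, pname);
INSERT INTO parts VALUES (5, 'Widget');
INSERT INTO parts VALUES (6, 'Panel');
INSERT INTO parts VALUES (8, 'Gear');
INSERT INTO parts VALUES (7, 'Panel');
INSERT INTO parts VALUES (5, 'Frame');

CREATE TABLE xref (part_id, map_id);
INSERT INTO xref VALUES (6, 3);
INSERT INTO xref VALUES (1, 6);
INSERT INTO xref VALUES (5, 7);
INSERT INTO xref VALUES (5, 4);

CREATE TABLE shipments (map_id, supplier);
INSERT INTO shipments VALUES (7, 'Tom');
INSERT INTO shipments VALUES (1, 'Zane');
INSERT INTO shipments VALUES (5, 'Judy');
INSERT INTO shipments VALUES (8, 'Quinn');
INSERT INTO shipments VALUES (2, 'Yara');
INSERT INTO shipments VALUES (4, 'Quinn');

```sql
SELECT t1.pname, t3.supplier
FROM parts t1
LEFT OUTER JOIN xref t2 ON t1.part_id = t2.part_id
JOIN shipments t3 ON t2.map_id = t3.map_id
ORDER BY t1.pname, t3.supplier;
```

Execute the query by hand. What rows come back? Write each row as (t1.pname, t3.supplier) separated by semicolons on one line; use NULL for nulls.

Step 1 — t1 LEFT JOIN t2 on part_id → 7 row(s).
Then INNER JOIN `shipments t3` on map_id: keep only rows whose t2.map_id appears in t3.

(Frame, Quinn); (Frame, Tom); (Widget, Quinn); (Widget, Tom)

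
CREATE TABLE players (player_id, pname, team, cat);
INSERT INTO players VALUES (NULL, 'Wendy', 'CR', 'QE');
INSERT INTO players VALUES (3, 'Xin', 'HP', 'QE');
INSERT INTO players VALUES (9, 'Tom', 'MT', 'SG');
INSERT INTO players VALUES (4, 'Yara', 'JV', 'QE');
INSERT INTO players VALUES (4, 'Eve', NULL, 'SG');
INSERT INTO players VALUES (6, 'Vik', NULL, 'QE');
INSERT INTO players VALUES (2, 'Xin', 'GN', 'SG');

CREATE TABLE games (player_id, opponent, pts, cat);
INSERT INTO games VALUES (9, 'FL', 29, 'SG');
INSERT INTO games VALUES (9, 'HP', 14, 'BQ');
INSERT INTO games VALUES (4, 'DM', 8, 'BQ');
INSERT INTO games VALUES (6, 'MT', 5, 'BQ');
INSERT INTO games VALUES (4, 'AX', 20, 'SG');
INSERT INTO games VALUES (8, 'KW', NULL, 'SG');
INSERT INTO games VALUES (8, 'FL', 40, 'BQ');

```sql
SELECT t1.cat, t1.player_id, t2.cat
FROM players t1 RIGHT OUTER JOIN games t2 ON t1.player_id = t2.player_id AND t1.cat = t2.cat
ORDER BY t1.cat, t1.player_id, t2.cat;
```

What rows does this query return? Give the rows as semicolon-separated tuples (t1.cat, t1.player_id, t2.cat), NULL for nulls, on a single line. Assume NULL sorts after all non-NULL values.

RIGHT JOIN keeps every row from `games`; unmatched rows get NULL for `players`'s columns.
Matching on t1.player_id = t2.player_id AND t1.cat = t2.cat. A NULL in a compared column never satisfies the condition.
Matched pairs: 2; unmatched t2 rows kept: 5.

(SG, 4, SG); (SG, 9, SG); (NULL, NULL, BQ); (NULL, NULL, BQ); (NULL, NULL, BQ); (NULL, NULL, BQ); (NULL, NULL, SG)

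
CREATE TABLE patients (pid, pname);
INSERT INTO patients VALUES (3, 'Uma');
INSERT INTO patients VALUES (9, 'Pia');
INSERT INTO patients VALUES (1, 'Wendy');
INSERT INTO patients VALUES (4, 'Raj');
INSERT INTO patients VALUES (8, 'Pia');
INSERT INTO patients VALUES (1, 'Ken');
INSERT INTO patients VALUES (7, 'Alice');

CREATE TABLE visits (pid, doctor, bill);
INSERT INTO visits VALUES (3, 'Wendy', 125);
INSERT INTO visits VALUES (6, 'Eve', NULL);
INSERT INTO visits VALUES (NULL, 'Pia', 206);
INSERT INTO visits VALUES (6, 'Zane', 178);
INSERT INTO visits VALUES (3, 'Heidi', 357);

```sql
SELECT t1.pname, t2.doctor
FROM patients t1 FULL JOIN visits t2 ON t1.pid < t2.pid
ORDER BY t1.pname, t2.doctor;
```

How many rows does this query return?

16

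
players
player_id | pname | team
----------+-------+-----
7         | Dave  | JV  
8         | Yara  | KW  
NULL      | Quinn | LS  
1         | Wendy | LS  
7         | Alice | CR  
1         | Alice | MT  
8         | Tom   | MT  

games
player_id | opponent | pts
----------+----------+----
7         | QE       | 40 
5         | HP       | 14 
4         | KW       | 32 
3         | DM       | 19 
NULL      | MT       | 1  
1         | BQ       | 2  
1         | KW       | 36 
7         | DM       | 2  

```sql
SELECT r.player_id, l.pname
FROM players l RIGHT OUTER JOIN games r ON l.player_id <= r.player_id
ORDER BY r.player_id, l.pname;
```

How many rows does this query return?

RIGHT JOIN keeps every row from `games`; unmatched rows get NULL for `players`'s columns.
Matching on l.player_id <= r.player_id. A NULL in a compared column never satisfies the condition.
- player_id=7: 2 matching r row(s), so 2 row(s) emitted.
- player_id=8: no matching r row.
- player_id=NULL: no matching r row.
- player_id=1: 7 matching r row(s), so 7 row(s) emitted.
- player_id=7: 2 matching r row(s), so 2 row(s) emitted.
- player_id=1: 7 matching r row(s), so 7 row(s) emitted.
- player_id=8: no matching r row.
- plus 1 unmatched r row(s), each kept with NULL l columns.
Total: 18 matched + 1 padded = 19 rows.

19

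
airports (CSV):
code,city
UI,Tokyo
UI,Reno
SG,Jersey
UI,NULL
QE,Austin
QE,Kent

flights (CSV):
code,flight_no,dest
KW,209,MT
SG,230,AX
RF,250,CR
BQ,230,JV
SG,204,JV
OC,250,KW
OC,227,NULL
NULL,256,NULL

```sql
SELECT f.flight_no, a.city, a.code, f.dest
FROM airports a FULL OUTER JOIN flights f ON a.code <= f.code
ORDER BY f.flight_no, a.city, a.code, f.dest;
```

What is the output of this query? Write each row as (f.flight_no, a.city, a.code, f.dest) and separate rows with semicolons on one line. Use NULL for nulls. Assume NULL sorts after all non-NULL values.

FULL OUTER JOIN keeps every row from both sides; unmatched rows get NULL for the other side's columns.
Matching on a.code <= f.code. A NULL in a compared column never satisfies the condition.
Matched pairs: 8; unmatched a rows kept: 3; unmatched f rows kept: 5.

(204, Austin, QE, JV); (204, Jersey, SG, JV); (204, Kent, QE, JV); (209, NULL, NULL, MT); (227, NULL, NULL, NULL); (230, Austin, QE, AX); (230, Jersey, SG, AX); (230, Kent, QE, AX); (230, NULL, NULL, JV); (250, Austin, QE, CR); (250, Kent, QE, CR); (250, NULL, NULL, KW); (256, NULL, NULL, NULL); (NULL, Reno, UI, NULL); (NULL, Tokyo, UI, NULL); (NULL, NULL, UI, NULL)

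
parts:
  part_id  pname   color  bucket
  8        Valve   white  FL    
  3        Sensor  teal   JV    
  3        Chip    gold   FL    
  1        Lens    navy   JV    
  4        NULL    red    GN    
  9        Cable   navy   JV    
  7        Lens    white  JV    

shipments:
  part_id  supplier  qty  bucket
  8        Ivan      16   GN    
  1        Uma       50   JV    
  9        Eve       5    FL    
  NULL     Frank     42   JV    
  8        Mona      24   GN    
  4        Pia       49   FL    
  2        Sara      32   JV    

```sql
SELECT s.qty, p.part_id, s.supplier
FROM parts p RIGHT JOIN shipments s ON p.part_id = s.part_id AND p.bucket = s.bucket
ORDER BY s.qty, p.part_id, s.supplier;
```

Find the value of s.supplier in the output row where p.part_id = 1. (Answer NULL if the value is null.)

RIGHT JOIN keeps every row from `shipments`; unmatched rows get NULL for `parts`'s columns.
Matching on p.part_id = s.part_id AND p.bucket = s.bucket. A NULL in a compared column never satisfies the condition.
- part_id=8, bucket=FL: no matching s row.
- part_id=3, bucket=JV: no matching s row.
- part_id=3, bucket=FL: no matching s row.
- part_id=1, bucket=JV: 1 matching s row(s), so 1 row(s) emitted.
- part_id=4, bucket=GN: no matching s row.
- part_id=9, bucket=JV: no matching s row.
- part_id=7, bucket=JV: no matching s row.
- 6 s row(s) had no p match → kept, p columns NULL.

Uma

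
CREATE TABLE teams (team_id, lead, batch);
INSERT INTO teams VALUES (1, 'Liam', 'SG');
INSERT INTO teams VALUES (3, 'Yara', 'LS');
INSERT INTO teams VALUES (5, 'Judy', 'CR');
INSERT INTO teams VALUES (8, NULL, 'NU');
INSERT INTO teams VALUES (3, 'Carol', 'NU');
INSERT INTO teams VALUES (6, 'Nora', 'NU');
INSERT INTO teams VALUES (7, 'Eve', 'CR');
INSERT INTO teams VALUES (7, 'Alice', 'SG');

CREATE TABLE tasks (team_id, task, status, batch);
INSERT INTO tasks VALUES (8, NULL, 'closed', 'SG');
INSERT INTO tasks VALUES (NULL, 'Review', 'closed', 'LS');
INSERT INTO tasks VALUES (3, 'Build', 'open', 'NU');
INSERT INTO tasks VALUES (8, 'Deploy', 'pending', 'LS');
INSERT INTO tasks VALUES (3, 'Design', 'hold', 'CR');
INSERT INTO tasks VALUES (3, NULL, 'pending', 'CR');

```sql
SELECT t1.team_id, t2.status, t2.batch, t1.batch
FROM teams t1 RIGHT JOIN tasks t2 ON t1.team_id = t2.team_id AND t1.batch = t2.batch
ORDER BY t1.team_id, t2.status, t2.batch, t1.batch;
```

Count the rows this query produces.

RIGHT JOIN keeps every row from `tasks`; unmatched rows get NULL for `teams`'s columns.
Matching on t1.team_id = t2.team_id AND t1.batch = t2.batch. A NULL in a compared column never satisfies the condition.
Matched pairs: 1; unmatched t2 rows kept: 5.
Total: 1 matched + 5 padded = 6 rows.

6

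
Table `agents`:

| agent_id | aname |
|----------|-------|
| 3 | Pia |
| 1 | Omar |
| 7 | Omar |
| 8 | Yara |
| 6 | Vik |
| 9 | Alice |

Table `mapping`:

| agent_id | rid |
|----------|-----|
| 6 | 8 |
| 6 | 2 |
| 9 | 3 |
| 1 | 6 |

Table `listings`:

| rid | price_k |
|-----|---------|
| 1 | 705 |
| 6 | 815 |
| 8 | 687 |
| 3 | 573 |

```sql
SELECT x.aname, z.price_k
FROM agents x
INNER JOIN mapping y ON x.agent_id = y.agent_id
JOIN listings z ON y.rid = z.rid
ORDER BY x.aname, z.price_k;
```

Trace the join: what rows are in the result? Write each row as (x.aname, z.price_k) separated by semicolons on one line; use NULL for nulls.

Evaluate left to right. First `agents x INNER JOIN mapping y` on agent_id: 4 row(s).
Then INNER JOIN `listings z` on rid: keep only rows whose y.rid appears in z.

(Alice, 573); (Omar, 815); (Vik, 687)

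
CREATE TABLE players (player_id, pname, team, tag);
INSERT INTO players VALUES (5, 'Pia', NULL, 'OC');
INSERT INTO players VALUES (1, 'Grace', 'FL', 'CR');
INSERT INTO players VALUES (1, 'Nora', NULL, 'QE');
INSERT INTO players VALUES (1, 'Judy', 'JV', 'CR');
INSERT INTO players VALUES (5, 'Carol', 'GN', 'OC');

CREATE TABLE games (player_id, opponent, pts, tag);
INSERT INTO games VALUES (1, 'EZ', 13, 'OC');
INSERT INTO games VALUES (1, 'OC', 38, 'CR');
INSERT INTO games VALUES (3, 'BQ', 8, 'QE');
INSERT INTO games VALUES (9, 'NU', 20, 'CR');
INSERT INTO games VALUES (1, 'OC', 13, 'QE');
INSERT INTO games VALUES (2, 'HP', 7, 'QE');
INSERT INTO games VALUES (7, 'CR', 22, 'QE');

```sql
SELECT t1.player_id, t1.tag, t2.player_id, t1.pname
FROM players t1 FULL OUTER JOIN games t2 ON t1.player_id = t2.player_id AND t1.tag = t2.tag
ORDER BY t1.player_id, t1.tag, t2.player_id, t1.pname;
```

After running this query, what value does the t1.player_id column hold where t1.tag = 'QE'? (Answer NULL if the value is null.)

FULL OUTER JOIN keeps every row from both sides; unmatched rows get NULL for the other side's columns.
Matching on t1.player_id = t2.player_id AND t1.tag = t2.tag.
- t1 (player_id=5, tag=OC) has no partner → padded with NULL.
- t1 (player_id=1, tag=CR) pairs with 1 row(s) of t2.
- t1 (player_id=1, tag=QE) pairs with 1 row(s) of t2.
- t1 (player_id=1, tag=CR) pairs with 1 row(s) of t2.
- t1 (player_id=5, tag=OC) has no partner → padded with NULL.
- 5 row(s) from t2 found no t1 partner → padded with NULL.

1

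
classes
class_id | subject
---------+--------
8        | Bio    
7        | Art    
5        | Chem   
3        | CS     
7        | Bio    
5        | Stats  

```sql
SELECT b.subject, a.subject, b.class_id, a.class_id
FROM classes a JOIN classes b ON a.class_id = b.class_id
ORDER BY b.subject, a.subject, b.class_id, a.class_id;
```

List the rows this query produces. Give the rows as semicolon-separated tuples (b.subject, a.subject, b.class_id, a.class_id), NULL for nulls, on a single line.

(Art, Art, 7, 7); (Art, Bio, 7, 7); (Bio, Art, 7, 7); (Bio, Bio, 7, 7); (Bio, Bio, 8, 8); (CS, CS, 3, 3); (Chem, Chem, 5, 5); (Chem, Stats, 5, 5); (Stats, Chem, 5, 5); (Stats, Stats, 5, 5)

INNER JOIN keeps only pairs where the ON condition holds.
Matching on a.class_id = b.class_id.
- class_id=8: 1 matching b row(s), so 1 row(s) emitted.
- class_id=7: 2 matching b row(s), so 2 row(s) emitted.
- class_id=5: 2 matching b row(s), so 2 row(s) emitted.
- class_id=3: 1 matching b row(s), so 1 row(s) emitted.
- class_id=7: 2 matching b row(s), so 2 row(s) emitted.
- class_id=5: 2 matching b row(s), so 2 row(s) emitted.
After projecting and ordering:
b.subject | a.subject | b.class_id | a.class_id
Art | Art | 7 | 7
Art | Bio | 7 | 7
Bio | Art | 7 | 7
Bio | Bio | 7 | 7
Bio | Bio | 8 | 8
CS | CS | 3 | 3
Chem | Chem | 5 | 5
Chem | Stats | 5 | 5
Stats | Chem | 5 | 5
Stats | Stats | 5 | 5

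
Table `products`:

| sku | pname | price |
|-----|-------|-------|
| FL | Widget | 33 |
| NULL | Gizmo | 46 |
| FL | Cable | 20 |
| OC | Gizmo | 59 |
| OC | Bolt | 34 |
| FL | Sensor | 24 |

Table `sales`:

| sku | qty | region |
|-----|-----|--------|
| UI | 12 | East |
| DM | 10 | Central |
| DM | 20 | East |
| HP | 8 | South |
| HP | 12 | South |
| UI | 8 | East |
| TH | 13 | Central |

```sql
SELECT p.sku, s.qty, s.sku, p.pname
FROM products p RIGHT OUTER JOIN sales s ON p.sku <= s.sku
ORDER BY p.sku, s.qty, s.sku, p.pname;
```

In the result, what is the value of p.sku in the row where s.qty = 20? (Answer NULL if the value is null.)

NULL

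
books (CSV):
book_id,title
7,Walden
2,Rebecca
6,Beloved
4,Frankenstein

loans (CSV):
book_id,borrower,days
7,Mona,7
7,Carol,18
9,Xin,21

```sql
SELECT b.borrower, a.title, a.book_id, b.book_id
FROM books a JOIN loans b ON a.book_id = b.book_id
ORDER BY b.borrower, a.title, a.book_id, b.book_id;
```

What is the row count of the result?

INNER JOIN keeps only pairs where the ON condition holds.
Matching on a.book_id = b.book_id.
Matched pairs: 2.
Total: 2 rows.

2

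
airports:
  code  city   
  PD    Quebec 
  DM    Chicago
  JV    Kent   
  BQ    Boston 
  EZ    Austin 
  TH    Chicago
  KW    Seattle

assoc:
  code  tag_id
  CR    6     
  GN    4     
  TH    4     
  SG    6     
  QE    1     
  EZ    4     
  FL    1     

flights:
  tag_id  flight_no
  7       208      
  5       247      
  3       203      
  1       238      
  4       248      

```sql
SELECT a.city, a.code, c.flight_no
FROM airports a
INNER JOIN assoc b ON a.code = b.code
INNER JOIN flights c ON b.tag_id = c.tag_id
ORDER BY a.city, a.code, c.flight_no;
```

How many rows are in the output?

2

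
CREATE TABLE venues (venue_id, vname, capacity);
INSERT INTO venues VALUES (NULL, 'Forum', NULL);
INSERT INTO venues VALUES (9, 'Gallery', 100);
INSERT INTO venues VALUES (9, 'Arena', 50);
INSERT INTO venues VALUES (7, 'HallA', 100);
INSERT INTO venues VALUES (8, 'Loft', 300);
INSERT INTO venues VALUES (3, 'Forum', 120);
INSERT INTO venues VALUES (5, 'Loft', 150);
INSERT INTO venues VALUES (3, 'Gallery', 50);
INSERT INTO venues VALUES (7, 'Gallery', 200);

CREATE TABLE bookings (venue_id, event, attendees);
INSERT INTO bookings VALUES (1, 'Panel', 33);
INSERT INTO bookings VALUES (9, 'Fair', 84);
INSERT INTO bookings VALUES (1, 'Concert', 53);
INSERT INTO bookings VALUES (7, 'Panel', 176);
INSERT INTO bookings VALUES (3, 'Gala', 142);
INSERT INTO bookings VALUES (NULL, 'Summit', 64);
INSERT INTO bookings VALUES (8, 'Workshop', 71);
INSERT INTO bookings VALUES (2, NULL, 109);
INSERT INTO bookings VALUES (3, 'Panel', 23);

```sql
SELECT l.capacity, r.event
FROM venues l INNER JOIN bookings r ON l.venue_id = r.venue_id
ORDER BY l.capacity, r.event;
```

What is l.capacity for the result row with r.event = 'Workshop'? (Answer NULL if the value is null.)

300

INNER JOIN keeps only pairs where the ON condition holds.
Matching on l.venue_id = r.venue_id. A NULL in a compared column never satisfies the condition.
- l (venue_id=NULL) has no partner → excluded.
- l (venue_id=9) pairs with 1 row(s) of r.
- l (venue_id=9) pairs with 1 row(s) of r.
- l (venue_id=7) pairs with 1 row(s) of r.
- l (venue_id=8) pairs with 1 row(s) of r.
- l (venue_id=3) pairs with 2 row(s) of r.
- l (venue_id=5) has no partner → excluded.
- l (venue_id=3) pairs with 2 row(s) of r.
- l (venue_id=7) pairs with 1 row(s) of r.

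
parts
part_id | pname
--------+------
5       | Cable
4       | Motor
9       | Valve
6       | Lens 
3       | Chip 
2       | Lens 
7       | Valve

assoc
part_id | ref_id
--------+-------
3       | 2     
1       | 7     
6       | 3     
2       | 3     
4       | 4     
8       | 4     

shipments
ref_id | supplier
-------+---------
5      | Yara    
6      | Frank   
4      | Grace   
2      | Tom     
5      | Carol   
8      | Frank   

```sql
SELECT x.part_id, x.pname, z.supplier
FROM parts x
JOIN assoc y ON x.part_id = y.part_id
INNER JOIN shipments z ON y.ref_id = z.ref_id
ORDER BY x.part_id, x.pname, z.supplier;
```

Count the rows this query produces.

Step 1 — x INNER JOIN y on part_id → 4 row(s).
Then INNER JOIN `shipments z` on ref_id: keep only rows whose y.ref_id appears in z.
Result: 2 row(s).

2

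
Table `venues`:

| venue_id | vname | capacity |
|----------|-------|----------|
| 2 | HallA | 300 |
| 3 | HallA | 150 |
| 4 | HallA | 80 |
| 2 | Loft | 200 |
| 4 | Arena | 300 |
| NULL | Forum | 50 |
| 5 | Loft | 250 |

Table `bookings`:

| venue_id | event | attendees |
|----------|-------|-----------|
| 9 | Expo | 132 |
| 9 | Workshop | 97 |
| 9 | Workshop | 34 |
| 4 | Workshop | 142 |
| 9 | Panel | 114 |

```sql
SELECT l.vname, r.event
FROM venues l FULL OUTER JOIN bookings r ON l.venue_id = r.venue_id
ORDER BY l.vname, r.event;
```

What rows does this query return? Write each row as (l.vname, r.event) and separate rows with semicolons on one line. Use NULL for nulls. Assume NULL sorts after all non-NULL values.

FULL OUTER JOIN keeps every row from both sides; unmatched rows get NULL for the other side's columns.
Matching on l.venue_id = r.venue_id. A NULL in a compared column never satisfies the condition.
Matched pairs: 2; unmatched l rows kept: 5; unmatched r rows kept: 4.

(Arena, Workshop); (Forum, NULL); (HallA, Workshop); (HallA, NULL); (HallA, NULL); (Loft, NULL); (Loft, NULL); (NULL, Expo); (NULL, Panel); (NULL, Workshop); (NULL, Workshop)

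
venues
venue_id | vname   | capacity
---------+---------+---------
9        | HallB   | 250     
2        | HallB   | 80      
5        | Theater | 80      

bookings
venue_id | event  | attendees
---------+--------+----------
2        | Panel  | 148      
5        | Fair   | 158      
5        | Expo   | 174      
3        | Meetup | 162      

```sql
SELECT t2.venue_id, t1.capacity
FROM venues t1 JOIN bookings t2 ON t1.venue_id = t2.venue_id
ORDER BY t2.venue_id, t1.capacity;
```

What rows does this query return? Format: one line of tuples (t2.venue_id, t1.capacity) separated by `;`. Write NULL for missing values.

INNER JOIN keeps only pairs where the ON condition holds.
Matching on t1.venue_id = t2.venue_id.
Matched pairs: 3.

(2, 80); (5, 80); (5, 80)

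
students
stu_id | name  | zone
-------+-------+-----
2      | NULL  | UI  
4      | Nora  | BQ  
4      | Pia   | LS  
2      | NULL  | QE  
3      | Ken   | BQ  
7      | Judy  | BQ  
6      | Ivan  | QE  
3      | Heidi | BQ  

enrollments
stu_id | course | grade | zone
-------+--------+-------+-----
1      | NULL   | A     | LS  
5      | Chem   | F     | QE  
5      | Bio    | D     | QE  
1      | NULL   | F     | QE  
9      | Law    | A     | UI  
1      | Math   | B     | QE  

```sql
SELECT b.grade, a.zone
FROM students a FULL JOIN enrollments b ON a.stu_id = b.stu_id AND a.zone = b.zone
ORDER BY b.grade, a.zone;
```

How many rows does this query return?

14

FULL OUTER JOIN keeps every row from both sides; unmatched rows get NULL for the other side's columns.
Matching on a.stu_id = b.stu_id AND a.zone = b.zone.
- a row (stu_id=2, zone=UI): no match → kept, b columns NULL.
- a row (stu_id=4, zone=BQ): no match → kept, b columns NULL.
- a row (stu_id=4, zone=LS): no match → kept, b columns NULL.
- a row (stu_id=2, zone=QE): no match → kept, b columns NULL.
- a row (stu_id=3, zone=BQ): no match → kept, b columns NULL.
- a row (stu_id=7, zone=BQ): no match → kept, b columns NULL.
- a row (stu_id=6, zone=QE): no match → kept, b columns NULL.
- a row (stu_id=3, zone=BQ): no match → kept, b columns NULL.
- 6 b row(s) had no a match → kept, a columns NULL.
Total: 0 matched + 14 padded = 14 rows.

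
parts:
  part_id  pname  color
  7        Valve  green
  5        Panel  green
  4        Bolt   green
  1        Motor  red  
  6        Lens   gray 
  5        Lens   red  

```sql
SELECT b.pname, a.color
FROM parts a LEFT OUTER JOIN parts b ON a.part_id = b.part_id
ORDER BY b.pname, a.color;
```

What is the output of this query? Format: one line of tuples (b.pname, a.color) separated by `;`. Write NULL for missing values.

LEFT JOIN keeps every row from `parts a`; unmatched rows get NULL for `parts b`'s columns.
Matching on a.part_id = b.part_id.
Matched pairs: 8; unmatched a rows kept: 0.

(Bolt, green); (Lens, gray); (Lens, green); (Lens, red); (Motor, red); (Panel, green); (Panel, red); (Valve, green)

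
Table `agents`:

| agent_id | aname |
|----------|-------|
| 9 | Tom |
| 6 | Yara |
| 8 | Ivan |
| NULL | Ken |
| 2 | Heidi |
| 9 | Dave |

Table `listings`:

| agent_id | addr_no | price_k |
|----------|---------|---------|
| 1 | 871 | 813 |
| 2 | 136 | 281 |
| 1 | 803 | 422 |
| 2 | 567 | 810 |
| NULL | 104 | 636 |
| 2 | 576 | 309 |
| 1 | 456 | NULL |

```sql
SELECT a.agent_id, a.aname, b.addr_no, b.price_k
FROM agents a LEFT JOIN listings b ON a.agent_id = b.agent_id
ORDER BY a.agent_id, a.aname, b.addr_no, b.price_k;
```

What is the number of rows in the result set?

8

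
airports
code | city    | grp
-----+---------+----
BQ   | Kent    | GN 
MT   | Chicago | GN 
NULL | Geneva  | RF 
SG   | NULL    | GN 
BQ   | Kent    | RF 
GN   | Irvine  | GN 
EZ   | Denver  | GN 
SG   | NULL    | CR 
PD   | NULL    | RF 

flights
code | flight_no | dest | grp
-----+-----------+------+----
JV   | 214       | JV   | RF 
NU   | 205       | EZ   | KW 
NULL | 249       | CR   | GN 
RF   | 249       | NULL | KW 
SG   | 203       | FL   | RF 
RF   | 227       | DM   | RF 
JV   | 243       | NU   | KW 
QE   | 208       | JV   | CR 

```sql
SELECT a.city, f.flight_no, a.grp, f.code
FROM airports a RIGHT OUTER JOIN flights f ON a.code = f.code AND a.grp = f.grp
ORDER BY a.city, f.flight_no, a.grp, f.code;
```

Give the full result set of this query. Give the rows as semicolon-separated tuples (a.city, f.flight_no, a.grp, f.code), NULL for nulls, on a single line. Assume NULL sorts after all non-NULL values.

RIGHT JOIN keeps every row from `flights`; unmatched rows get NULL for `airports`'s columns.
Matching on a.code = f.code AND a.grp = f.grp. A NULL in a compared column never satisfies the condition.
- code=BQ, grp=GN: no matching f row.
- code=MT, grp=GN: no matching f row.
- code=NULL, grp=RF: no matching f row.
- code=SG, grp=GN: no matching f row.
- code=BQ, grp=RF: no matching f row.
- code=GN, grp=GN: no matching f row.
- code=EZ, grp=GN: no matching f row.
- code=SG, grp=CR: no matching f row.
- code=PD, grp=RF: no matching f row.
- 8 f row(s) had no a match → kept, a columns NULL.
After projecting and ordering:
a.city | f.flight_no | a.grp | f.code
NULL | 203 | NULL | SG
NULL | 205 | NULL | NU
NULL | 208 | NULL | QE
NULL | 214 | NULL | JV
NULL | 227 | NULL | RF
NULL | 243 | NULL | JV
NULL | 249 | NULL | RF
NULL | 249 | NULL | NULL

(NULL, 203, NULL, SG); (NULL, 205, NULL, NU); (NULL, 208, NULL, QE); (NULL, 214, NULL, JV); (NULL, 227, NULL, RF); (NULL, 243, NULL, JV); (NULL, 249, NULL, RF); (NULL, 249, NULL, NULL)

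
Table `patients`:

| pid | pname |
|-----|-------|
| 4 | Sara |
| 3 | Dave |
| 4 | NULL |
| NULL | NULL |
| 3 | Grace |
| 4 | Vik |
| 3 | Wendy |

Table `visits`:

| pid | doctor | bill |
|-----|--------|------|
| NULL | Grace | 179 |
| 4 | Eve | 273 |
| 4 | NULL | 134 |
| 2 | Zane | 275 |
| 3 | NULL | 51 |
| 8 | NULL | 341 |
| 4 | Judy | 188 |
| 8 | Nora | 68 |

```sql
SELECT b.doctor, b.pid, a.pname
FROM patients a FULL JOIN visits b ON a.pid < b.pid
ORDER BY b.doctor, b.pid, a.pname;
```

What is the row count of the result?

25

FULL OUTER JOIN keeps every row from both sides; unmatched rows get NULL for the other side's columns.
Matching on a.pid < b.pid. A NULL in a compared column never satisfies the condition.
- pid=4: 2 matching b row(s), so 2 row(s) emitted.
- pid=3: 5 matching b row(s), so 5 row(s) emitted.
- pid=4: 2 matching b row(s), so 2 row(s) emitted.
- pid=NULL: no b row matches, row kept with b columns NULL.
- pid=3: 5 matching b row(s), so 5 row(s) emitted.
- pid=4: 2 matching b row(s), so 2 row(s) emitted.
- pid=3: 5 matching b row(s), so 5 row(s) emitted.
- 3 row(s) from b found no a partner → padded with NULL.
Total: 21 matched + 4 padded = 25 rows.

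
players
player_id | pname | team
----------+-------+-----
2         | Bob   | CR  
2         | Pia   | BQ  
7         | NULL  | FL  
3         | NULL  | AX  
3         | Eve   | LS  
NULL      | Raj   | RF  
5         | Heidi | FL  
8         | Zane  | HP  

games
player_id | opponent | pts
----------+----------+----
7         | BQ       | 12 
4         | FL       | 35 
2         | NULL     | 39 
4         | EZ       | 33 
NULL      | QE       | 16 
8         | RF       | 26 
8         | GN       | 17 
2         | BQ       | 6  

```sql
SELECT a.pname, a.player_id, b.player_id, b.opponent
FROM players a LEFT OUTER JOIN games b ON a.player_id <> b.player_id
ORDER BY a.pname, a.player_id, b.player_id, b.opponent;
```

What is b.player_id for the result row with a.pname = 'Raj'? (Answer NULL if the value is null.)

NULL

LEFT JOIN keeps every row from `players`; unmatched rows get NULL for `games`'s columns.
Matching on a.player_id <> b.player_id. A NULL in a compared column never satisfies the condition.
- a (player_id=2) pairs with 5 row(s) of b.
- a (player_id=2) pairs with 5 row(s) of b.
- a (player_id=7) pairs with 6 row(s) of b.
- a (player_id=3) pairs with 7 row(s) of b.
- a (player_id=3) pairs with 7 row(s) of b.
- a (player_id=NULL) has no partner → padded with NULL.
- a (player_id=5) pairs with 7 row(s) of b.
- a (player_id=8) pairs with 5 row(s) of b.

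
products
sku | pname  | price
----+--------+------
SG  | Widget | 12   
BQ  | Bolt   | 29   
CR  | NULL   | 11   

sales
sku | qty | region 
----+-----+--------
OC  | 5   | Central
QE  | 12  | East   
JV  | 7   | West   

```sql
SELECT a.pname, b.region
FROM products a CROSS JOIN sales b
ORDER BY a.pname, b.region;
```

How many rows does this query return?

9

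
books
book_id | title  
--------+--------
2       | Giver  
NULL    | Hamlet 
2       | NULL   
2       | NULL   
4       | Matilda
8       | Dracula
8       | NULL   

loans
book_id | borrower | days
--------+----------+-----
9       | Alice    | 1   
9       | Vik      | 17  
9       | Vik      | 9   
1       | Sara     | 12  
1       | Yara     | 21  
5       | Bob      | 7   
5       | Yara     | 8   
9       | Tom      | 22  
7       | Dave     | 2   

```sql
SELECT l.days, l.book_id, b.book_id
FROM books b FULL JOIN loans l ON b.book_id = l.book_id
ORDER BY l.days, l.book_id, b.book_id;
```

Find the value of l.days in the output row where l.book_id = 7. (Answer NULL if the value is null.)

2

FULL OUTER JOIN keeps every row from both sides; unmatched rows get NULL for the other side's columns.
Matching on b.book_id = l.book_id. A NULL in a compared column never satisfies the condition.
- b row (book_id=2): no match → kept, l columns NULL.
- b row (book_id=NULL): no match → kept, l columns NULL.
- b row (book_id=2): no match → kept, l columns NULL.
- b row (book_id=2): no match → kept, l columns NULL.
- b row (book_id=4): no match → kept, l columns NULL.
- b row (book_id=8): no match → kept, l columns NULL.
- b row (book_id=8): no match → kept, l columns NULL.
- 9 row(s) from l found no b partner → padded with NULL.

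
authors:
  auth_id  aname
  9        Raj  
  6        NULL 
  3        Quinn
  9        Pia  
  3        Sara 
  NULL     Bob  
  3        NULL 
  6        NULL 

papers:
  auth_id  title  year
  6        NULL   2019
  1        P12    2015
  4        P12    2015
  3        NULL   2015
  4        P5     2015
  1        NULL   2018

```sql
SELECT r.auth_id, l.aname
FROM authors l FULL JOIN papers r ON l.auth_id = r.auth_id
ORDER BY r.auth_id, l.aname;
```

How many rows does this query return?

12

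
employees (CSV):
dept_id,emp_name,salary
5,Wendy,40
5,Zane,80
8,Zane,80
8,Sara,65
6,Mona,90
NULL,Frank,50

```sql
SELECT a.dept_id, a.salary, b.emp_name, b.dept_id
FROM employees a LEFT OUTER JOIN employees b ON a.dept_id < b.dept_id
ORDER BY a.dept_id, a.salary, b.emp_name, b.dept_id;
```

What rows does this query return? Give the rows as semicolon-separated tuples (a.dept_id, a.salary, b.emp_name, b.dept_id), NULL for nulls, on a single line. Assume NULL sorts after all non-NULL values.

(5, 40, Mona, 6); (5, 40, Sara, 8); (5, 40, Zane, 8); (5, 80, Mona, 6); (5, 80, Sara, 8); (5, 80, Zane, 8); (6, 90, Sara, 8); (6, 90, Zane, 8); (8, 65, NULL, NULL); (8, 80, NULL, NULL); (NULL, 50, NULL, NULL)

LEFT JOIN keeps every row from `employees a`; unmatched rows get NULL for `employees b`'s columns.
Matching on a.dept_id < b.dept_id. A NULL in a compared column never satisfies the condition.
Matched pairs: 8; unmatched a rows kept: 3.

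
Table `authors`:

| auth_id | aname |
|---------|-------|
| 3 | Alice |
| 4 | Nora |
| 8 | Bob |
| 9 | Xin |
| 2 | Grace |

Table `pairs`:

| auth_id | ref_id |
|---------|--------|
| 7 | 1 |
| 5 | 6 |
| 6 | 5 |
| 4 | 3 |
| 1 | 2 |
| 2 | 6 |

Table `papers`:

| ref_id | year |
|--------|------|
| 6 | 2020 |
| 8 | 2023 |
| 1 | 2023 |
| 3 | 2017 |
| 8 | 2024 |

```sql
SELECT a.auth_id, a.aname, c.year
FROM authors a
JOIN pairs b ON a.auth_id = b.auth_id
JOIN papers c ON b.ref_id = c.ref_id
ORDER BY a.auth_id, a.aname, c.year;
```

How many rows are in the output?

2

Joins associate left-to-right: authors INNER JOIN pairs on auth_id gives 2 intermediate row(s).
Then INNER JOIN `papers c` on ref_id: keep only rows whose b.ref_id appears in c.
Result: 2 row(s).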